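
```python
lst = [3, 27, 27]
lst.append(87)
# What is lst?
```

[3, 27, 27, 87]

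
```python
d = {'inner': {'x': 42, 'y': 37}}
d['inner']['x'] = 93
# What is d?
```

After line 1: d = {'inner': {'x': 42, 'y': 37}}
After line 2 (inner x overwritten): d = {'inner': {'x': 93, 'y': 37}}

{'inner': {'x': 93, 'y': 37}}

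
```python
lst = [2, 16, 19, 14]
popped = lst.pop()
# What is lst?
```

[2, 16, 19]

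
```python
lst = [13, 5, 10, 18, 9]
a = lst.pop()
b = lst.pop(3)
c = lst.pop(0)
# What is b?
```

After line 1: lst = [13, 5, 10, 18, 9]
After line 2 (pop() -> a = 9): lst = [13, 5, 10, 18]
After line 3 (pop(3) -> b = 18): lst = [13, 5, 10]
After line 4 (pop(0) -> c = 13): lst = [5, 10]

18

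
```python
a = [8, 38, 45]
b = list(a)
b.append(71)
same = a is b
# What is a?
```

After line 1: a = [8, 38, 45]
After line 2 (b = list(a) is a shallow copy, new object): a = [8, 38, 45], b = [8, 38, 45]
After line 3 (append only mutates b): a = [8, 38, 45], b = [8, 38, 45, 71]
After line 4 (same = a is b; different objects -> False): same = False

[8, 38, 45]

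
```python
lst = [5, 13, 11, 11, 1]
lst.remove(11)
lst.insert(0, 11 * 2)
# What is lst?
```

After line 1: lst = [5, 13, 11, 11, 1]
After line 2 (remove first 11): lst = [5, 13, 11, 1]
After line 3 (insert 22 at index 0): lst = [22, 5, 13, 11, 1]

[22, 5, 13, 11, 1]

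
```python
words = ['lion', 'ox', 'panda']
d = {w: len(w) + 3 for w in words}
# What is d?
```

{'lion': 7, 'ox': 5, 'panda': 8}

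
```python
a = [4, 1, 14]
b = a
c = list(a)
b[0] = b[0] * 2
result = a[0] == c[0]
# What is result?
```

After line 1: a = [4, 1, 14]
After line 2 (b = a, alias): a = [4, 1, 14], b = [4, 1, 14]
After line 3 (c = list(a) is a copy, new object): c = [4, 1, 14]
After line 4 (b[0] = 4 * 2 = 8; mutates shared a/b): a = b = [8, 1, 14], c = [4, 1, 14]
After line 5 (a[0] = 8, c[0] = 4; result = False)

False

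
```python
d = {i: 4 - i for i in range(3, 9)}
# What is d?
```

{3: 1, 4: 0, 5: -1, 6: -2, 7: -3, 8: -4}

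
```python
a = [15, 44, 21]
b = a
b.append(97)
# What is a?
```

After line 1: a = [15, 44, 21]
After line 2 (b = a is an alias, same object): a = [15, 44, 21], b = [15, 44, 21]
After line 3 (b.append mutates the shared list): a = [15, 44, 21, 97], b = [15, 44, 21, 97]

[15, 44, 21, 97]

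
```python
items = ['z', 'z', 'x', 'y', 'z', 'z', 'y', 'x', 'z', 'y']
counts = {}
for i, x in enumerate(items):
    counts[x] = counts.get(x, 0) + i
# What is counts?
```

Initial: counts = {}, items = ['z', 'z', 'x', 'y', 'z', 'z', 'y', 'x', 'z', 'y']
i=0, x='z': counts = {'z': 0}
i=1, x='z': counts = {'z': 1}
i=2, x='x': counts = {'z': 1, 'x': 2}
i=3, x='y': counts = {'z': 1, 'x': 2, 'y': 3}
i=4, x='z': counts = {'z': 5, 'x': 2, 'y': 3}
i=5, x='z': counts = {'z': 10, 'x': 2, 'y': 3}
i=6, x='y': counts = {'z': 10, 'x': 2, 'y': 9}
i=7, x='x': counts = {'z': 10, 'x': 9, 'y': 9}
i=8, x='z': counts = {'z': 18, 'x': 9, 'y': 9}
i=9, x='y': counts = {'z': 18, 'x': 9, 'y': 18}

{'z': 18, 'x': 9, 'y': 18}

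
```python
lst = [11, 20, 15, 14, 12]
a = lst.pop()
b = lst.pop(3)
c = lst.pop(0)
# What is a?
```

After line 1: lst = [11, 20, 15, 14, 12]
After line 2 (pop() -> a = 12): lst = [11, 20, 15, 14]
After line 3 (pop(3) -> b = 14): lst = [11, 20, 15]
After line 4 (pop(0) -> c = 11): lst = [20, 15]

12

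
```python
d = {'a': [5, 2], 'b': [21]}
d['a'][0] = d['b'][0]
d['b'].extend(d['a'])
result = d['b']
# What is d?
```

After line 1: d = {'a': [5, 2], 'b': [21]}
After line 2 (a[0] = b[0] = 21): d = {'a': [21, 2], 'b': [21]}
After line 3 (b.extend(a) appends [21, 2]): d = {'a': [21, 2], 'b': [21, 21, 2]}
After line 4: result = d['b'] = [21, 21, 2]

{'a': [21, 2], 'b': [21, 21, 2]}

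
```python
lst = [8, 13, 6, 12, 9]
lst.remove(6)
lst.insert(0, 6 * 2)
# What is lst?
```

After line 1: lst = [8, 13, 6, 12, 9]
After line 2 (remove first 6): lst = [8, 13, 12, 9]
After line 3 (insert 12 at index 0): lst = [12, 8, 13, 12, 9]

[12, 8, 13, 12, 9]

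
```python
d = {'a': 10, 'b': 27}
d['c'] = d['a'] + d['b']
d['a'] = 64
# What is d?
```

After line 1: d = {'a': 10, 'b': 27}
After line 2 (d['c'] = 10 + 27): d = {'a': 10, 'b': 27, 'c': 37}
After line 3: d = {'a': 64, 'b': 27, 'c': 37}

{'a': 64, 'b': 27, 'c': 37}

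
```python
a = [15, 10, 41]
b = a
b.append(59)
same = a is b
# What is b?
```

After line 1: a = [15, 10, 41]
After line 2 (b = a is an alias, same object): a = [15, 10, 41], b = [15, 10, 41]
After line 3 (b.append mutates the shared list): a = [15, 10, 41, 59], b = [15, 10, 41, 59]
After line 4 (same = a is b; same object -> True): same = True

[15, 10, 41, 59]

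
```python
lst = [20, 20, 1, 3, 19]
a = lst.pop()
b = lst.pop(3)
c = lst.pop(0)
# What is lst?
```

After line 1: lst = [20, 20, 1, 3, 19]
After line 2 (pop() -> a = 19): lst = [20, 20, 1, 3]
After line 3 (pop(3) -> b = 3): lst = [20, 20, 1]
After line 4 (pop(0) -> c = 20): lst = [20, 1]

[20, 1]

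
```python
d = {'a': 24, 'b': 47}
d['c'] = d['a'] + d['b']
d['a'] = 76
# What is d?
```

After line 1: d = {'a': 24, 'b': 47}
After line 2 (d['c'] = 24 + 47): d = {'a': 24, 'b': 47, 'c': 71}
After line 3: d = {'a': 76, 'b': 47, 'c': 71}

{'a': 76, 'b': 47, 'c': 71}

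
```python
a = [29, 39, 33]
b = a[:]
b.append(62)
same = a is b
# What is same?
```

After line 1: a = [29, 39, 33]
After line 2 (b = a[:] is a shallow copy, new object): a = [29, 39, 33], b = [29, 39, 33]
After line 3 (append only mutates b): a = [29, 39, 33], b = [29, 39, 33, 62]
After line 4 (same = a is b; different objects -> False): same = False

False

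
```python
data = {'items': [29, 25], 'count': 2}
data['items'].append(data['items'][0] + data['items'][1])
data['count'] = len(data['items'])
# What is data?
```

After line 1: data = {'items': [29, 25], 'count': 2}
After line 2 (append 29 + 25 = 54): data = {'items': [29, 25, 54], 'count': 2}
After line 3 (count = len(items) = 3): data = {'items': [29, 25, 54], 'count': 3}

{'items': [29, 25, 54], 'count': 3}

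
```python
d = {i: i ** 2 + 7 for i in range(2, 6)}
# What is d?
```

{2: 11, 3: 16, 4: 23, 5: 32}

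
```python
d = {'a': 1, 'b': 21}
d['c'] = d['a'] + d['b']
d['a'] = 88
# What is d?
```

After line 1: d = {'a': 1, 'b': 21}
After line 2 (d['c'] = 1 + 21): d = {'a': 1, 'b': 21, 'c': 22}
After line 3: d = {'a': 88, 'b': 21, 'c': 22}

{'a': 88, 'b': 21, 'c': 22}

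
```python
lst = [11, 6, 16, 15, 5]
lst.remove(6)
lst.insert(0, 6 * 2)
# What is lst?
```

After line 1: lst = [11, 6, 16, 15, 5]
After line 2 (remove first 6): lst = [11, 16, 15, 5]
After line 3 (insert 12 at index 0): lst = [12, 11, 16, 15, 5]

[12, 11, 16, 15, 5]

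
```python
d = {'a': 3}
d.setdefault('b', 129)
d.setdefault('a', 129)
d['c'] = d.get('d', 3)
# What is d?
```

After line 1: d = {'a': 3}
After line 2 (setdefault adds 'b'=129): d = {'a': 3, 'b': 129}
After line 3 (setdefault 'a' no-op, already exists): d = {'a': 3, 'b': 129}
After line 4 (get('d', 3) returns default since 'd' not in d): d = {'a': 3, 'b': 129, 'c': 3}

{'a': 3, 'b': 129, 'c': 3}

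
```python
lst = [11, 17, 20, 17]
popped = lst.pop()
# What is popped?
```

17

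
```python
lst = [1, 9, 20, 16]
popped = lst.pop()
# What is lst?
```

[1, 9, 20]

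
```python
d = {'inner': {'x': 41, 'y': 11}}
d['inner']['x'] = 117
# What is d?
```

After line 1: d = {'inner': {'x': 41, 'y': 11}}
After line 2 (inner x overwritten): d = {'inner': {'x': 117, 'y': 11}}

{'inner': {'x': 117, 'y': 11}}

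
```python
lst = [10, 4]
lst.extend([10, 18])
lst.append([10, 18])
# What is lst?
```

After line 1: lst = [10, 4]
After line 2 (extend unpacks [10, 18]): lst = [10, 4, 10, 18]
After line 3 (append adds [10, 18] as single element): lst = [10, 4, 10, 18, [10, 18]]

[10, 4, 10, 18, [10, 18]]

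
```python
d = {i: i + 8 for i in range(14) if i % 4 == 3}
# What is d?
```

{3: 11, 7: 15, 11: 19}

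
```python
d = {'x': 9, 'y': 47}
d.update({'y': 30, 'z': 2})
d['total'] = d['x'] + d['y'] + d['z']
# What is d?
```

After line 1: d = {'x': 9, 'y': 47}
After line 2 (y overwritten, z added): d = {'x': 9, 'y': 30, 'z': 2}
After line 3 (total = 9 + 30 + 2 = 41): d = {'x': 9, 'y': 30, 'z': 2, 'total': 41}

{'x': 9, 'y': 30, 'z': 2, 'total': 41}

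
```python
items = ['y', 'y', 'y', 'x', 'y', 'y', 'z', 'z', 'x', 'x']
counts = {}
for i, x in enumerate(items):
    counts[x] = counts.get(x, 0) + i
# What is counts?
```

Initial: counts = {}, items = ['y', 'y', 'y', 'x', 'y', 'y', 'z', 'z', 'x', 'x']
i=0, x='y': counts = {'y': 0}
i=1, x='y': counts = {'y': 1}
i=2, x='y': counts = {'y': 3}
i=3, x='x': counts = {'y': 3, 'x': 3}
i=4, x='y': counts = {'y': 7, 'x': 3}
i=5, x='y': counts = {'y': 12, 'x': 3}
i=6, x='z': counts = {'y': 12, 'x': 3, 'z': 6}
i=7, x='z': counts = {'y': 12, 'x': 3, 'z': 13}
i=8, x='x': counts = {'y': 12, 'x': 11, 'z': 13}
i=9, x='x': counts = {'y': 12, 'x': 20, 'z': 13}

{'y': 12, 'x': 20, 'z': 13}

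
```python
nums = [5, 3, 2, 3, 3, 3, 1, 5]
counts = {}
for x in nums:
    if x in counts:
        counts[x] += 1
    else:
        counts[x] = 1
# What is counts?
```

Initial: counts = {}, nums = [5, 3, 2, 3, 3, 3, 1, 5]
See 5: counts = {5: 1}
See 3: counts = {5: 1, 3: 1}
See 2: counts = {5: 1, 3: 1, 2: 1}
See 3: counts = {5: 1, 3: 2, 2: 1}
See 3: counts = {5: 1, 3: 3, 2: 1}
See 3: counts = {5: 1, 3: 4, 2: 1}
See 1: counts = {5: 1, 3: 4, 2: 1, 1: 1}
See 5: counts = {5: 2, 3: 4, 2: 1, 1: 1}

{5: 2, 3: 4, 2: 1, 1: 1}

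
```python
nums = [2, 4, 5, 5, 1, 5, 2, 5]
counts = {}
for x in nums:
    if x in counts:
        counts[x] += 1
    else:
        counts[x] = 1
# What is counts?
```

Initial: counts = {}, nums = [2, 4, 5, 5, 1, 5, 2, 5]
See 2: counts = {2: 1}
See 4: counts = {2: 1, 4: 1}
See 5: counts = {2: 1, 4: 1, 5: 1}
See 5: counts = {2: 1, 4: 1, 5: 2}
See 1: counts = {2: 1, 4: 1, 5: 2, 1: 1}
See 5: counts = {2: 1, 4: 1, 5: 3, 1: 1}
See 2: counts = {2: 2, 4: 1, 5: 3, 1: 1}
See 5: counts = {2: 2, 4: 1, 5: 4, 1: 1}

{2: 2, 4: 1, 5: 4, 1: 1}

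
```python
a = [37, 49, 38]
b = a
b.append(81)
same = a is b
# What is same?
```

After line 1: a = [37, 49, 38]
After line 2 (b = a is an alias, same object): a = [37, 49, 38], b = [37, 49, 38]
After line 3 (b.append mutates the shared list): a = [37, 49, 38, 81], b = [37, 49, 38, 81]
After line 4 (same = a is b; same object -> True): same = True

True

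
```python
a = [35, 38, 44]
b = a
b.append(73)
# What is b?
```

After line 1: a = [35, 38, 44]
After line 2 (b = a is an alias, same object): a = [35, 38, 44], b = [35, 38, 44]
After line 3 (b.append mutates the shared list): a = [35, 38, 44, 73], b = [35, 38, 44, 73]

[35, 38, 44, 73]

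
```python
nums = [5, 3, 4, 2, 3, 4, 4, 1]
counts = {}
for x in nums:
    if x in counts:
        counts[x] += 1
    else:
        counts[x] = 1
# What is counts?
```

Initial: counts = {}, nums = [5, 3, 4, 2, 3, 4, 4, 1]
See 5: counts = {5: 1}
See 3: counts = {5: 1, 3: 1}
See 4: counts = {5: 1, 3: 1, 4: 1}
See 2: counts = {5: 1, 3: 1, 4: 1, 2: 1}
See 3: counts = {5: 1, 3: 2, 4: 1, 2: 1}
See 4: counts = {5: 1, 3: 2, 4: 2, 2: 1}
See 4: counts = {5: 1, 3: 2, 4: 3, 2: 1}
See 1: counts = {5: 1, 3: 2, 4: 3, 2: 1, 1: 1}

{5: 1, 3: 2, 4: 3, 2: 1, 1: 1}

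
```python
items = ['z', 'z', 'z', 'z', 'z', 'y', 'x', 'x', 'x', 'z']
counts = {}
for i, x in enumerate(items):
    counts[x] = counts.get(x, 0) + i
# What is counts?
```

Initial: counts = {}, items = ['z', 'z', 'z', 'z', 'z', 'y', 'x', 'x', 'x', 'z']
i=0, x='z': counts = {'z': 0}
i=1, x='z': counts = {'z': 1}
i=2, x='z': counts = {'z': 3}
i=3, x='z': counts = {'z': 6}
i=4, x='z': counts = {'z': 10}
i=5, x='y': counts = {'z': 10, 'y': 5}
i=6, x='x': counts = {'z': 10, 'y': 5, 'x': 6}
i=7, x='x': counts = {'z': 10, 'y': 5, 'x': 13}
i=8, x='x': counts = {'z': 10, 'y': 5, 'x': 21}
i=9, x='z': counts = {'z': 19, 'y': 5, 'x': 21}

{'z': 19, 'y': 5, 'x': 21}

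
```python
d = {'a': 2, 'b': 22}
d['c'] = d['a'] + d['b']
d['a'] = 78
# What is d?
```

After line 1: d = {'a': 2, 'b': 22}
After line 2 (d['c'] = 2 + 22): d = {'a': 2, 'b': 22, 'c': 24}
After line 3: d = {'a': 78, 'b': 22, 'c': 24}

{'a': 78, 'b': 22, 'c': 24}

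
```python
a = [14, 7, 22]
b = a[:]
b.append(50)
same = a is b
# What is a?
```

After line 1: a = [14, 7, 22]
After line 2 (b = a[:] is a shallow copy, new object): a = [14, 7, 22], b = [14, 7, 22]
After line 3 (append only mutates b): a = [14, 7, 22], b = [14, 7, 22, 50]
After line 4 (same = a is b; different objects -> False): same = False

[14, 7, 22]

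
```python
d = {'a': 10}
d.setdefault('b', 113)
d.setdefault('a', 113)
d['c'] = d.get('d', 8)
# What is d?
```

After line 1: d = {'a': 10}
After line 2 (setdefault adds 'b'=113): d = {'a': 10, 'b': 113}
After line 3 (setdefault 'a' no-op, already exists): d = {'a': 10, 'b': 113}
After line 4 (get('d', 8) returns default since 'd' not in d): d = {'a': 10, 'b': 113, 'c': 8}

{'a': 10, 'b': 113, 'c': 8}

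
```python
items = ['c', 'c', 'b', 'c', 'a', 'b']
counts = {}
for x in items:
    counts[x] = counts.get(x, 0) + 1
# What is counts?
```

Initial: counts = {}, items = ['c', 'c', 'b', 'c', 'a', 'b']
See 'c': counts = {'c': 1}
See 'c': counts = {'c': 2}
See 'b': counts = {'c': 2, 'b': 1}
See 'c': counts = {'c': 3, 'b': 1}
See 'a': counts = {'c': 3, 'b': 1, 'a': 1}
See 'b': counts = {'c': 3, 'b': 2, 'a': 1}

{'c': 3, 'b': 2, 'a': 1}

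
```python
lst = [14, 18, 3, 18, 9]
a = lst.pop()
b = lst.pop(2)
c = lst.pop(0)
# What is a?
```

After line 1: lst = [14, 18, 3, 18, 9]
After line 2 (pop() -> a = 9): lst = [14, 18, 3, 18]
After line 3 (pop(2) -> b = 3): lst = [14, 18, 18]
After line 4 (pop(0) -> c = 14): lst = [18, 18]

9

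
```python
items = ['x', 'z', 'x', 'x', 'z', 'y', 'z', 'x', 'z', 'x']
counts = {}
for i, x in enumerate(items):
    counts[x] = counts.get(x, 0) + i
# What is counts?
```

Initial: counts = {}, items = ['x', 'z', 'x', 'x', 'z', 'y', 'z', 'x', 'z', 'x']
i=0, x='x': counts = {'x': 0}
i=1, x='z': counts = {'x': 0, 'z': 1}
i=2, x='x': counts = {'x': 2, 'z': 1}
i=3, x='x': counts = {'x': 5, 'z': 1}
i=4, x='z': counts = {'x': 5, 'z': 5}
i=5, x='y': counts = {'x': 5, 'z': 5, 'y': 5}
i=6, x='z': counts = {'x': 5, 'z': 11, 'y': 5}
i=7, x='x': counts = {'x': 12, 'z': 11, 'y': 5}
i=8, x='z': counts = {'x': 12, 'z': 19, 'y': 5}
i=9, x='x': counts = {'x': 21, 'z': 19, 'y': 5}

{'x': 21, 'z': 19, 'y': 5}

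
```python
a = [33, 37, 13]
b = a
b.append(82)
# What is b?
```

After line 1: a = [33, 37, 13]
After line 2 (b = a is an alias, same object): a = [33, 37, 13], b = [33, 37, 13]
After line 3 (b.append mutates the shared list): a = [33, 37, 13, 82], b = [33, 37, 13, 82]

[33, 37, 13, 82]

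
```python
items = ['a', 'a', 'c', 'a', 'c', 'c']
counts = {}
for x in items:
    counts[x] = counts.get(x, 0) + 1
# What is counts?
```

Initial: counts = {}, items = ['a', 'a', 'c', 'a', 'c', 'c']
See 'a': counts = {'a': 1}
See 'a': counts = {'a': 2}
See 'c': counts = {'a': 2, 'c': 1}
See 'a': counts = {'a': 3, 'c': 1}
See 'c': counts = {'a': 3, 'c': 2}
See 'c': counts = {'a': 3, 'c': 3}

{'a': 3, 'c': 3}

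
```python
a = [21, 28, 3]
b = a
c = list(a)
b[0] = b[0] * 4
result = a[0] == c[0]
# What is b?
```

After line 1: a = [21, 28, 3]
After line 2 (b = a, alias): a = [21, 28, 3], b = [21, 28, 3]
After line 3 (c = list(a) is a copy, new object): c = [21, 28, 3]
After line 4 (b[0] = 21 * 4 = 84; mutates shared a/b): a = b = [84, 28, 3], c = [21, 28, 3]
After line 5 (a[0] = 84, c[0] = 21; result = False)

[84, 28, 3]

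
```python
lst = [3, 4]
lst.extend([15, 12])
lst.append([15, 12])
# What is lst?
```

After line 1: lst = [3, 4]
After line 2 (extend unpacks [15, 12]): lst = [3, 4, 15, 12]
After line 3 (append adds [15, 12] as single element): lst = [3, 4, 15, 12, [15, 12]]

[3, 4, 15, 12, [15, 12]]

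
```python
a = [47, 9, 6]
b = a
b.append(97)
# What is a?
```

After line 1: a = [47, 9, 6]
After line 2 (b = a is an alias, same object): a = [47, 9, 6], b = [47, 9, 6]
After line 3 (b.append mutates the shared list): a = [47, 9, 6, 97], b = [47, 9, 6, 97]

[47, 9, 6, 97]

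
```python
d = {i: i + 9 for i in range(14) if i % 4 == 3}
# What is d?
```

{3: 12, 7: 16, 11: 20}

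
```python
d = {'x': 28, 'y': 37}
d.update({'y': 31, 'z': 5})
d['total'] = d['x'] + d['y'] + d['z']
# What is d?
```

After line 1: d = {'x': 28, 'y': 37}
After line 2 (y overwritten, z added): d = {'x': 28, 'y': 31, 'z': 5}
After line 3 (total = 28 + 31 + 5 = 64): d = {'x': 28, 'y': 31, 'z': 5, 'total': 64}

{'x': 28, 'y': 31, 'z': 5, 'total': 64}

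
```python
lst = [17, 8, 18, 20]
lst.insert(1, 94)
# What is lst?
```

[17, 94, 8, 18, 20]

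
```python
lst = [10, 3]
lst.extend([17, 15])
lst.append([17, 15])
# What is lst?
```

After line 1: lst = [10, 3]
After line 2 (extend unpacks [17, 15]): lst = [10, 3, 17, 15]
After line 3 (append adds [17, 15] as single element): lst = [10, 3, 17, 15, [17, 15]]

[10, 3, 17, 15, [17, 15]]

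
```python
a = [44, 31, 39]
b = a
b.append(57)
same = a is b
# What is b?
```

After line 1: a = [44, 31, 39]
After line 2 (b = a is an alias, same object): a = [44, 31, 39], b = [44, 31, 39]
After line 3 (b.append mutates the shared list): a = [44, 31, 39, 57], b = [44, 31, 39, 57]
After line 4 (same = a is b; same object -> True): same = True

[44, 31, 39, 57]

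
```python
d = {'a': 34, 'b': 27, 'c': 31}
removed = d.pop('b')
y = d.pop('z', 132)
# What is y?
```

After line 1: d = {'a': 34, 'b': 27, 'c': 31}
After line 2 (pop 'b' returns 27): d = {'a': 34, 'c': 31}, removed = 27
After line 3 (pop 'z' missing, returns default 132): d = {'a': 34, 'c': 31}, y = 132

132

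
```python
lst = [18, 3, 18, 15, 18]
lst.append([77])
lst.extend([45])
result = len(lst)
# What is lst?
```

After line 1: lst = [18, 3, 18, 15, 18]
After line 2 (append adds [77] as single element): lst = [18, 3, 18, 15, 18, [77]]
After line 3 (extend unpacks [45], adds 45): lst = [18, 3, 18, 15, 18, [77], 45]
After line 4: result = len(lst) = 7

[18, 3, 18, 15, 18, [77], 45]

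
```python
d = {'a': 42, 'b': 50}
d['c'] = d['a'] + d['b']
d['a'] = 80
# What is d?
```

After line 1: d = {'a': 42, 'b': 50}
After line 2 (d['c'] = 42 + 50): d = {'a': 42, 'b': 50, 'c': 92}
After line 3: d = {'a': 80, 'b': 50, 'c': 92}

{'a': 80, 'b': 50, 'c': 92}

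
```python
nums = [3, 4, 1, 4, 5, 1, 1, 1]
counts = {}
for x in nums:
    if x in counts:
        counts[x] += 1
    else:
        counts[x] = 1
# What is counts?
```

Initial: counts = {}, nums = [3, 4, 1, 4, 5, 1, 1, 1]
See 3: counts = {3: 1}
See 4: counts = {3: 1, 4: 1}
See 1: counts = {3: 1, 4: 1, 1: 1}
See 4: counts = {3: 1, 4: 2, 1: 1}
See 5: counts = {3: 1, 4: 2, 1: 1, 5: 1}
See 1: counts = {3: 1, 4: 2, 1: 2, 5: 1}
See 1: counts = {3: 1, 4: 2, 1: 3, 5: 1}
See 1: counts = {3: 1, 4: 2, 1: 4, 5: 1}

{3: 1, 4: 2, 1: 4, 5: 1}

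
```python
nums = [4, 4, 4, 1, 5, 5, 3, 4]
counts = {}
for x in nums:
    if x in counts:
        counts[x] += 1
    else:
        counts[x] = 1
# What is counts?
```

Initial: counts = {}, nums = [4, 4, 4, 1, 5, 5, 3, 4]
See 4: counts = {4: 1}
See 4: counts = {4: 2}
See 4: counts = {4: 3}
See 1: counts = {4: 3, 1: 1}
See 5: counts = {4: 3, 1: 1, 5: 1}
See 5: counts = {4: 3, 1: 1, 5: 2}
See 3: counts = {4: 3, 1: 1, 5: 2, 3: 1}
See 4: counts = {4: 4, 1: 1, 5: 2, 3: 1}

{4: 4, 1: 1, 5: 2, 3: 1}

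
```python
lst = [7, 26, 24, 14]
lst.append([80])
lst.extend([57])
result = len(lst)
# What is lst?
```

After line 1: lst = [7, 26, 24, 14]
After line 2 (append adds [80] as single element): lst = [7, 26, 24, 14, [80]]
After line 3 (extend unpacks [57], adds 57): lst = [7, 26, 24, 14, [80], 57]
After line 4: result = len(lst) = 6

[7, 26, 24, 14, [80], 57]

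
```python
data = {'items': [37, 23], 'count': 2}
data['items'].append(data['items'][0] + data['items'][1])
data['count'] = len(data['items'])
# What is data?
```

After line 1: data = {'items': [37, 23], 'count': 2}
After line 2 (append 37 + 23 = 60): data = {'items': [37, 23, 60], 'count': 2}
After line 3 (count = len(items) = 3): data = {'items': [37, 23, 60], 'count': 3}

{'items': [37, 23, 60], 'count': 3}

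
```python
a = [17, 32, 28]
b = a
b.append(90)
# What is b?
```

After line 1: a = [17, 32, 28]
After line 2 (b = a is an alias, same object): a = [17, 32, 28], b = [17, 32, 28]
After line 3 (b.append mutates the shared list): a = [17, 32, 28, 90], b = [17, 32, 28, 90]

[17, 32, 28, 90]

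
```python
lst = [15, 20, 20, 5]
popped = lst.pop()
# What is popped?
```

5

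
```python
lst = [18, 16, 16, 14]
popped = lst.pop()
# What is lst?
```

[18, 16, 16]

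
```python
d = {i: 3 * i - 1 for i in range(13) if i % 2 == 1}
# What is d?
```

{1: 2, 3: 8, 5: 14, 7: 20, 9: 26, 11: 32}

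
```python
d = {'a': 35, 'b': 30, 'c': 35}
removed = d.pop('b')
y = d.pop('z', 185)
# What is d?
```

After line 1: d = {'a': 35, 'b': 30, 'c': 35}
After line 2 (pop 'b' returns 30): d = {'a': 35, 'c': 35}, removed = 30
After line 3 (pop 'z' missing, returns default 185): d = {'a': 35, 'c': 35}, y = 185

{'a': 35, 'c': 35}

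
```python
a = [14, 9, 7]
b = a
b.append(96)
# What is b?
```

After line 1: a = [14, 9, 7]
After line 2 (b = a is an alias, same object): a = [14, 9, 7], b = [14, 9, 7]
After line 3 (b.append mutates the shared list): a = [14, 9, 7, 96], b = [14, 9, 7, 96]

[14, 9, 7, 96]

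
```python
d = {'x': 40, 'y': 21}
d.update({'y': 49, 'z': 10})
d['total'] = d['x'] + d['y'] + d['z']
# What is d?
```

After line 1: d = {'x': 40, 'y': 21}
After line 2 (y overwritten, z added): d = {'x': 40, 'y': 49, 'z': 10}
After line 3 (total = 40 + 49 + 10 = 99): d = {'x': 40, 'y': 49, 'z': 10, 'total': 99}

{'x': 40, 'y': 49, 'z': 10, 'total': 99}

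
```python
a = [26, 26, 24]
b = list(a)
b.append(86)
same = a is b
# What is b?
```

After line 1: a = [26, 26, 24]
After line 2 (b = list(a) is a shallow copy, new object): a = [26, 26, 24], b = [26, 26, 24]
After line 3 (append only mutates b): a = [26, 26, 24], b = [26, 26, 24, 86]
After line 4 (same = a is b; different objects -> False): same = False

[26, 26, 24, 86]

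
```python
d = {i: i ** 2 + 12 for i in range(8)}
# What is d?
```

{0: 12, 1: 13, 2: 16, 3: 21, 4: 28, 5: 37, 6: 48, 7: 61}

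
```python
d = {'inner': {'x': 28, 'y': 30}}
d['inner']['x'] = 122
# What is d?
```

After line 1: d = {'inner': {'x': 28, 'y': 30}}
After line 2 (inner x overwritten): d = {'inner': {'x': 122, 'y': 30}}

{'inner': {'x': 122, 'y': 30}}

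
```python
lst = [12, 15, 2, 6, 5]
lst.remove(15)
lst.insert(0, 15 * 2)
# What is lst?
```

After line 1: lst = [12, 15, 2, 6, 5]
After line 2 (remove first 15): lst = [12, 2, 6, 5]
After line 3 (insert 30 at index 0): lst = [30, 12, 2, 6, 5]

[30, 12, 2, 6, 5]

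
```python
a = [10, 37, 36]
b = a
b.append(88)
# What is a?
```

After line 1: a = [10, 37, 36]
After line 2 (b = a is an alias, same object): a = [10, 37, 36], b = [10, 37, 36]
After line 3 (b.append mutates the shared list): a = [10, 37, 36, 88], b = [10, 37, 36, 88]

[10, 37, 36, 88]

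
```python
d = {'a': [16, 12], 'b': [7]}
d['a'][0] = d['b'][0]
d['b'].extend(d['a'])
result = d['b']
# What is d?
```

After line 1: d = {'a': [16, 12], 'b': [7]}
After line 2 (a[0] = b[0] = 7): d = {'a': [7, 12], 'b': [7]}
After line 3 (b.extend(a) appends [7, 12]): d = {'a': [7, 12], 'b': [7, 7, 12]}
After line 4: result = d['b'] = [7, 7, 12]

{'a': [7, 12], 'b': [7, 7, 12]}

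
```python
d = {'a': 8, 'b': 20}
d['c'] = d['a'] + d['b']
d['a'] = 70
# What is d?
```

After line 1: d = {'a': 8, 'b': 20}
After line 2 (d['c'] = 8 + 20): d = {'a': 8, 'b': 20, 'c': 28}
After line 3: d = {'a': 70, 'b': 20, 'c': 28}

{'a': 70, 'b': 20, 'c': 28}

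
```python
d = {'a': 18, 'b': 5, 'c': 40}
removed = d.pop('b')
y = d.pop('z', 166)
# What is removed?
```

After line 1: d = {'a': 18, 'b': 5, 'c': 40}
After line 2 (pop 'b' returns 5): d = {'a': 18, 'c': 40}, removed = 5
After line 3 (pop 'z' missing, returns default 166): d = {'a': 18, 'c': 40}, y = 166

5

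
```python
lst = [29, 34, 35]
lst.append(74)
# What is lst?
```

[29, 34, 35, 74]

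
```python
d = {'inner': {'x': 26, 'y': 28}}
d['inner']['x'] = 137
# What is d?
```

After line 1: d = {'inner': {'x': 26, 'y': 28}}
After line 2 (inner x overwritten): d = {'inner': {'x': 137, 'y': 28}}

{'inner': {'x': 137, 'y': 28}}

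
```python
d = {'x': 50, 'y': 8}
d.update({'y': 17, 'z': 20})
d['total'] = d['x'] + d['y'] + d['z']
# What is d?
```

After line 1: d = {'x': 50, 'y': 8}
After line 2 (y overwritten, z added): d = {'x': 50, 'y': 17, 'z': 20}
After line 3 (total = 50 + 17 + 20 = 87): d = {'x': 50, 'y': 17, 'z': 20, 'total': 87}

{'x': 50, 'y': 17, 'z': 20, 'total': 87}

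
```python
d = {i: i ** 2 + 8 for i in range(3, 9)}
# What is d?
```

{3: 17, 4: 24, 5: 33, 6: 44, 7: 57, 8: 72}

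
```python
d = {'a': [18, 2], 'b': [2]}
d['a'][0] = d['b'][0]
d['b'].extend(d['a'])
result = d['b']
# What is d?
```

After line 1: d = {'a': [18, 2], 'b': [2]}
After line 2 (a[0] = b[0] = 2): d = {'a': [2, 2], 'b': [2]}
After line 3 (b.extend(a) appends [2, 2]): d = {'a': [2, 2], 'b': [2, 2, 2]}
After line 4: result = d['b'] = [2, 2, 2]

{'a': [2, 2], 'b': [2, 2, 2]}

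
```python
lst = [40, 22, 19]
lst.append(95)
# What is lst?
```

[40, 22, 19, 95]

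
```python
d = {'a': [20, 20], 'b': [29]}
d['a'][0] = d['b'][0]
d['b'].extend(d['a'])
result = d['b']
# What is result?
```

After line 1: d = {'a': [20, 20], 'b': [29]}
After line 2 (a[0] = b[0] = 29): d = {'a': [29, 20], 'b': [29]}
After line 3 (b.extend(a) appends [29, 20]): d = {'a': [29, 20], 'b': [29, 29, 20]}
After line 4: result = d['b'] = [29, 29, 20]

[29, 29, 20]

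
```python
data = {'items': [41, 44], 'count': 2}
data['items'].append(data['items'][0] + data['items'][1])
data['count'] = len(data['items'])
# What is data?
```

After line 1: data = {'items': [41, 44], 'count': 2}
After line 2 (append 41 + 44 = 85): data = {'items': [41, 44, 85], 'count': 2}
After line 3 (count = len(items) = 3): data = {'items': [41, 44, 85], 'count': 3}

{'items': [41, 44, 85], 'count': 3}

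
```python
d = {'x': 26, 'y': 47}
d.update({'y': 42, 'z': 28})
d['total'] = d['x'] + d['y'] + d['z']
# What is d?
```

After line 1: d = {'x': 26, 'y': 47}
After line 2 (y overwritten, z added): d = {'x': 26, 'y': 42, 'z': 28}
After line 3 (total = 26 + 42 + 28 = 96): d = {'x': 26, 'y': 42, 'z': 28, 'total': 96}

{'x': 26, 'y': 42, 'z': 28, 'total': 96}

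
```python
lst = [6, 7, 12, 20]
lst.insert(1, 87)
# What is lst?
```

[6, 87, 7, 12, 20]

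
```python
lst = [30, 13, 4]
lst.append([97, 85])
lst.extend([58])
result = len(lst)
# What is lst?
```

After line 1: lst = [30, 13, 4]
After line 2 (append adds [97, 85] as single element): lst = [30, 13, 4, [97, 85]]
After line 3 (extend unpacks [58], adds 58): lst = [30, 13, 4, [97, 85], 58]
After line 4: result = len(lst) = 5

[30, 13, 4, [97, 85], 58]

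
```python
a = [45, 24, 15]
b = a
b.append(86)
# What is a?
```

After line 1: a = [45, 24, 15]
After line 2 (b = a is an alias, same object): a = [45, 24, 15], b = [45, 24, 15]
After line 3 (b.append mutates the shared list): a = [45, 24, 15, 86], b = [45, 24, 15, 86]

[45, 24, 15, 86]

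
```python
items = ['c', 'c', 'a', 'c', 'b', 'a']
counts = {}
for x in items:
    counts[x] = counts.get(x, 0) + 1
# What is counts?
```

Initial: counts = {}, items = ['c', 'c', 'a', 'c', 'b', 'a']
See 'c': counts = {'c': 1}
See 'c': counts = {'c': 2}
See 'a': counts = {'c': 2, 'a': 1}
See 'c': counts = {'c': 3, 'a': 1}
See 'b': counts = {'c': 3, 'a': 1, 'b': 1}
See 'a': counts = {'c': 3, 'a': 2, 'b': 1}

{'c': 3, 'a': 2, 'b': 1}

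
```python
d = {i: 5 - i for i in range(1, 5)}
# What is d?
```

{1: 4, 2: 3, 3: 2, 4: 1}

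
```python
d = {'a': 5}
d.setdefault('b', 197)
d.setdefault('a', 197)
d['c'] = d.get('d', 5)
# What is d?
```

After line 1: d = {'a': 5}
After line 2 (setdefault adds 'b'=197): d = {'a': 5, 'b': 197}
After line 3 (setdefault 'a' no-op, already exists): d = {'a': 5, 'b': 197}
After line 4 (get('d', 5) returns default since 'd' not in d): d = {'a': 5, 'b': 197, 'c': 5}

{'a': 5, 'b': 197, 'c': 5}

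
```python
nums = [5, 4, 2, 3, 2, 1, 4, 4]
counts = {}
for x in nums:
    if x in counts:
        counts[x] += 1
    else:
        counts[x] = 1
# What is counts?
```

Initial: counts = {}, nums = [5, 4, 2, 3, 2, 1, 4, 4]
See 5: counts = {5: 1}
See 4: counts = {5: 1, 4: 1}
See 2: counts = {5: 1, 4: 1, 2: 1}
See 3: counts = {5: 1, 4: 1, 2: 1, 3: 1}
See 2: counts = {5: 1, 4: 1, 2: 2, 3: 1}
See 1: counts = {5: 1, 4: 1, 2: 2, 3: 1, 1: 1}
See 4: counts = {5: 1, 4: 2, 2: 2, 3: 1, 1: 1}
See 4: counts = {5: 1, 4: 3, 2: 2, 3: 1, 1: 1}

{5: 1, 4: 3, 2: 2, 3: 1, 1: 1}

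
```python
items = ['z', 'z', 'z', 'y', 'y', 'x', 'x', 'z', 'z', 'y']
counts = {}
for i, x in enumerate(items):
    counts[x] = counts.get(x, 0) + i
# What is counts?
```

Initial: counts = {}, items = ['z', 'z', 'z', 'y', 'y', 'x', 'x', 'z', 'z', 'y']
i=0, x='z': counts = {'z': 0}
i=1, x='z': counts = {'z': 1}
i=2, x='z': counts = {'z': 3}
i=3, x='y': counts = {'z': 3, 'y': 3}
i=4, x='y': counts = {'z': 3, 'y': 7}
i=5, x='x': counts = {'z': 3, 'y': 7, 'x': 5}
i=6, x='x': counts = {'z': 3, 'y': 7, 'x': 11}
i=7, x='z': counts = {'z': 10, 'y': 7, 'x': 11}
i=8, x='z': counts = {'z': 18, 'y': 7, 'x': 11}
i=9, x='y': counts = {'z': 18, 'y': 16, 'x': 11}

{'z': 18, 'y': 16, 'x': 11}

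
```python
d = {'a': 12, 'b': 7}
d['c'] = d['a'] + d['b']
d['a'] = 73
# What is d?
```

After line 1: d = {'a': 12, 'b': 7}
After line 2 (d['c'] = 12 + 7): d = {'a': 12, 'b': 7, 'c': 19}
After line 3: d = {'a': 73, 'b': 7, 'c': 19}

{'a': 73, 'b': 7, 'c': 19}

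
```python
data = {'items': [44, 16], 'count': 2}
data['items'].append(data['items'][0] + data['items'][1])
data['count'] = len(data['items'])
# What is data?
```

After line 1: data = {'items': [44, 16], 'count': 2}
After line 2 (append 44 + 16 = 60): data = {'items': [44, 16, 60], 'count': 2}
After line 3 (count = len(items) = 3): data = {'items': [44, 16, 60], 'count': 3}

{'items': [44, 16, 60], 'count': 3}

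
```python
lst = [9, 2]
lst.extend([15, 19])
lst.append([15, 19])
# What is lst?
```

After line 1: lst = [9, 2]
After line 2 (extend unpacks [15, 19]): lst = [9, 2, 15, 19]
After line 3 (append adds [15, 19] as single element): lst = [9, 2, 15, 19, [15, 19]]

[9, 2, 15, 19, [15, 19]]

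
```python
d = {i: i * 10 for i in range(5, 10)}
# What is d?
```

{5: 50, 6: 60, 7: 70, 8: 80, 9: 90}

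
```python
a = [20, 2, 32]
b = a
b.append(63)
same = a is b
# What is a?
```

After line 1: a = [20, 2, 32]
After line 2 (b = a is an alias, same object): a = [20, 2, 32], b = [20, 2, 32]
After line 3 (b.append mutates the shared list): a = [20, 2, 32, 63], b = [20, 2, 32, 63]
After line 4 (same = a is b; same object -> True): same = True

[20, 2, 32, 63]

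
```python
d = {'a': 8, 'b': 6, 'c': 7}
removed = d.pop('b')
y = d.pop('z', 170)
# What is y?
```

After line 1: d = {'a': 8, 'b': 6, 'c': 7}
After line 2 (pop 'b' returns 6): d = {'a': 8, 'c': 7}, removed = 6
After line 3 (pop 'z' missing, returns default 170): d = {'a': 8, 'c': 7}, y = 170

170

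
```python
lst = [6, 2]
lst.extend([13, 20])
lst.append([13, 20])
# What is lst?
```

After line 1: lst = [6, 2]
After line 2 (extend unpacks [13, 20]): lst = [6, 2, 13, 20]
After line 3 (append adds [13, 20] as single element): lst = [6, 2, 13, 20, [13, 20]]

[6, 2, 13, 20, [13, 20]]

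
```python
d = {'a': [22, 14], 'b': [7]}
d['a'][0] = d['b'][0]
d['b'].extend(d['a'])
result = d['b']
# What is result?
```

After line 1: d = {'a': [22, 14], 'b': [7]}
After line 2 (a[0] = b[0] = 7): d = {'a': [7, 14], 'b': [7]}
After line 3 (b.extend(a) appends [7, 14]): d = {'a': [7, 14], 'b': [7, 7, 14]}
After line 4: result = d['b'] = [7, 7, 14]

[7, 7, 14]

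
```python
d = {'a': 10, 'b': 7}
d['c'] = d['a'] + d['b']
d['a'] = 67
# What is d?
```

After line 1: d = {'a': 10, 'b': 7}
After line 2 (d['c'] = 10 + 7): d = {'a': 10, 'b': 7, 'c': 17}
After line 3: d = {'a': 67, 'b': 7, 'c': 17}

{'a': 67, 'b': 7, 'c': 17}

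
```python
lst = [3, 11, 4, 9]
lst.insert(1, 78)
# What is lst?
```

[3, 78, 11, 4, 9]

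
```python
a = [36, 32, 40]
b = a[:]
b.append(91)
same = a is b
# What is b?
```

After line 1: a = [36, 32, 40]
After line 2 (b = a[:] is a shallow copy, new object): a = [36, 32, 40], b = [36, 32, 40]
After line 3 (append only mutates b): a = [36, 32, 40], b = [36, 32, 40, 91]
After line 4 (same = a is b; different objects -> False): same = False

[36, 32, 40, 91]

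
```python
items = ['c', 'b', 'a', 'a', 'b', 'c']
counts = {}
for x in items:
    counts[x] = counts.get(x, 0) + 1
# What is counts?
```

Initial: counts = {}, items = ['c', 'b', 'a', 'a', 'b', 'c']
See 'c': counts = {'c': 1}
See 'b': counts = {'c': 1, 'b': 1}
See 'a': counts = {'c': 1, 'b': 1, 'a': 1}
See 'a': counts = {'c': 1, 'b': 1, 'a': 2}
See 'b': counts = {'c': 1, 'b': 2, 'a': 2}
See 'c': counts = {'c': 2, 'b': 2, 'a': 2}

{'c': 2, 'b': 2, 'a': 2}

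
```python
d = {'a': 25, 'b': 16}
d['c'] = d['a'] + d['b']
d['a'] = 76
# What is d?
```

After line 1: d = {'a': 25, 'b': 16}
After line 2 (d['c'] = 25 + 16): d = {'a': 25, 'b': 16, 'c': 41}
After line 3: d = {'a': 76, 'b': 16, 'c': 41}

{'a': 76, 'b': 16, 'c': 41}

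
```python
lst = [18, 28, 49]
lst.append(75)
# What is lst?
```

[18, 28, 49, 75]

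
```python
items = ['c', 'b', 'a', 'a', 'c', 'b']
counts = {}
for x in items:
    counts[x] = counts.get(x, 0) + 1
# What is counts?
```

Initial: counts = {}, items = ['c', 'b', 'a', 'a', 'c', 'b']
See 'c': counts = {'c': 1}
See 'b': counts = {'c': 1, 'b': 1}
See 'a': counts = {'c': 1, 'b': 1, 'a': 1}
See 'a': counts = {'c': 1, 'b': 1, 'a': 2}
See 'c': counts = {'c': 2, 'b': 1, 'a': 2}
See 'b': counts = {'c': 2, 'b': 2, 'a': 2}

{'c': 2, 'b': 2, 'a': 2}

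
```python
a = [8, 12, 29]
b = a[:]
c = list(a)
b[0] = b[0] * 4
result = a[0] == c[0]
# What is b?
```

After line 1: a = [8, 12, 29]
After line 2 (b = a[:], copy): a = [8, 12, 29], b = [8, 12, 29]
After line 3 (c = list(a) is a copy, new object): c = [8, 12, 29]
After line 4 (b[0] = 8 * 4 = 32; only b mutates (copy)): a = [8, 12, 29], b = [32, 12, 29], c = [8, 12, 29]
After line 5 (a[0] = 8, c[0] = 8; result = True)

[32, 12, 29]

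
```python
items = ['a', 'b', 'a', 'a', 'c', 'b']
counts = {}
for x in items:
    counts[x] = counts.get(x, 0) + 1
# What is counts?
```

Initial: counts = {}, items = ['a', 'b', 'a', 'a', 'c', 'b']
See 'a': counts = {'a': 1}
See 'b': counts = {'a': 1, 'b': 1}
See 'a': counts = {'a': 2, 'b': 1}
See 'a': counts = {'a': 3, 'b': 1}
See 'c': counts = {'a': 3, 'b': 1, 'c': 1}
See 'b': counts = {'a': 3, 'b': 2, 'c': 1}

{'a': 3, 'b': 2, 'c': 1}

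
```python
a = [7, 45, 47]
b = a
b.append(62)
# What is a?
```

After line 1: a = [7, 45, 47]
After line 2 (b = a is an alias, same object): a = [7, 45, 47], b = [7, 45, 47]
After line 3 (b.append mutates the shared list): a = [7, 45, 47, 62], b = [7, 45, 47, 62]

[7, 45, 47, 62]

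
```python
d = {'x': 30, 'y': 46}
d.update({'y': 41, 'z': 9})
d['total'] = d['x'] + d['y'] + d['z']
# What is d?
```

After line 1: d = {'x': 30, 'y': 46}
After line 2 (y overwritten, z added): d = {'x': 30, 'y': 41, 'z': 9}
After line 3 (total = 30 + 41 + 9 = 80): d = {'x': 30, 'y': 41, 'z': 9, 'total': 80}

{'x': 30, 'y': 41, 'z': 9, 'total': 80}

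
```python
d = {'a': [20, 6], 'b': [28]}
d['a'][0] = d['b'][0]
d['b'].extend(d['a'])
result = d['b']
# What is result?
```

After line 1: d = {'a': [20, 6], 'b': [28]}
After line 2 (a[0] = b[0] = 28): d = {'a': [28, 6], 'b': [28]}
After line 3 (b.extend(a) appends [28, 6]): d = {'a': [28, 6], 'b': [28, 28, 6]}
After line 4: result = d['b'] = [28, 28, 6]

[28, 28, 6]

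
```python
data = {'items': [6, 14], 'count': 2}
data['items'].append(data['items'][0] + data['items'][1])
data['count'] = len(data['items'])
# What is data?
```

After line 1: data = {'items': [6, 14], 'count': 2}
After line 2 (append 6 + 14 = 20): data = {'items': [6, 14, 20], 'count': 2}
After line 3 (count = len(items) = 3): data = {'items': [6, 14, 20], 'count': 3}

{'items': [6, 14, 20], 'count': 3}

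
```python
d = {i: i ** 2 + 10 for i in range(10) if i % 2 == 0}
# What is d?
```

{0: 10, 2: 14, 4: 26, 6: 46, 8: 74}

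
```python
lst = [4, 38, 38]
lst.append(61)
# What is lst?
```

[4, 38, 38, 61]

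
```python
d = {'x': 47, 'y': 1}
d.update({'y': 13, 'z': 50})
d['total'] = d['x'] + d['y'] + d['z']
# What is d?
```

After line 1: d = {'x': 47, 'y': 1}
After line 2 (y overwritten, z added): d = {'x': 47, 'y': 13, 'z': 50}
After line 3 (total = 47 + 13 + 50 = 110): d = {'x': 47, 'y': 13, 'z': 50, 'total': 110}

{'x': 47, 'y': 13, 'z': 50, 'total': 110}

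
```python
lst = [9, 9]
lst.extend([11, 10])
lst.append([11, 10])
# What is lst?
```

After line 1: lst = [9, 9]
After line 2 (extend unpacks [11, 10]): lst = [9, 9, 11, 10]
After line 3 (append adds [11, 10] as single element): lst = [9, 9, 11, 10, [11, 10]]

[9, 9, 11, 10, [11, 10]]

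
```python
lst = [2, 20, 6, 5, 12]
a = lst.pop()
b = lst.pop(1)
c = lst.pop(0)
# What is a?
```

After line 1: lst = [2, 20, 6, 5, 12]
After line 2 (pop() -> a = 12): lst = [2, 20, 6, 5]
After line 3 (pop(1) -> b = 20): lst = [2, 6, 5]
After line 4 (pop(0) -> c = 2): lst = [6, 5]

12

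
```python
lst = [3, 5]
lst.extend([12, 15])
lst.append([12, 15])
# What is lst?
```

After line 1: lst = [3, 5]
After line 2 (extend unpacks [12, 15]): lst = [3, 5, 12, 15]
After line 3 (append adds [12, 15] as single element): lst = [3, 5, 12, 15, [12, 15]]

[3, 5, 12, 15, [12, 15]]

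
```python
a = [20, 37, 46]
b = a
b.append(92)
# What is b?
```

After line 1: a = [20, 37, 46]
After line 2 (b = a is an alias, same object): a = [20, 37, 46], b = [20, 37, 46]
After line 3 (b.append mutates the shared list): a = [20, 37, 46, 92], b = [20, 37, 46, 92]

[20, 37, 46, 92]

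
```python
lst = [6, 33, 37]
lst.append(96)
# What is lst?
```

[6, 33, 37, 96]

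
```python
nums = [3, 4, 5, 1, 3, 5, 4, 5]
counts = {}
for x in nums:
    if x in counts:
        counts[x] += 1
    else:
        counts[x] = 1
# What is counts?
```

Initial: counts = {}, nums = [3, 4, 5, 1, 3, 5, 4, 5]
See 3: counts = {3: 1}
See 4: counts = {3: 1, 4: 1}
See 5: counts = {3: 1, 4: 1, 5: 1}
See 1: counts = {3: 1, 4: 1, 5: 1, 1: 1}
See 3: counts = {3: 2, 4: 1, 5: 1, 1: 1}
See 5: counts = {3: 2, 4: 1, 5: 2, 1: 1}
See 4: counts = {3: 2, 4: 2, 5: 2, 1: 1}
See 5: counts = {3: 2, 4: 2, 5: 3, 1: 1}

{3: 2, 4: 2, 5: 3, 1: 1}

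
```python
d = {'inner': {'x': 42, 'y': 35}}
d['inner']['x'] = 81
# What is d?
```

After line 1: d = {'inner': {'x': 42, 'y': 35}}
After line 2 (inner x overwritten): d = {'inner': {'x': 81, 'y': 35}}

{'inner': {'x': 81, 'y': 35}}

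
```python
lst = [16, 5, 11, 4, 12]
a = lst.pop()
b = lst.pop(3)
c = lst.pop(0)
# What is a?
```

After line 1: lst = [16, 5, 11, 4, 12]
After line 2 (pop() -> a = 12): lst = [16, 5, 11, 4]
After line 3 (pop(3) -> b = 4): lst = [16, 5, 11]
After line 4 (pop(0) -> c = 16): lst = [5, 11]

12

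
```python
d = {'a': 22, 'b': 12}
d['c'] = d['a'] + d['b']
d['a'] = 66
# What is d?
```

After line 1: d = {'a': 22, 'b': 12}
After line 2 (d['c'] = 22 + 12): d = {'a': 22, 'b': 12, 'c': 34}
After line 3: d = {'a': 66, 'b': 12, 'c': 34}

{'a': 66, 'b': 12, 'c': 34}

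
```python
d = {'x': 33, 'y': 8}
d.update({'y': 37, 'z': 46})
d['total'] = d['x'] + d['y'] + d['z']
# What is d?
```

After line 1: d = {'x': 33, 'y': 8}
After line 2 (y overwritten, z added): d = {'x': 33, 'y': 37, 'z': 46}
After line 3 (total = 33 + 37 + 46 = 116): d = {'x': 33, 'y': 37, 'z': 46, 'total': 116}

{'x': 33, 'y': 37, 'z': 46, 'total': 116}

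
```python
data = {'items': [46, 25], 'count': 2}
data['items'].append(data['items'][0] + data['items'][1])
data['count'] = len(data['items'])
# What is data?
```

After line 1: data = {'items': [46, 25], 'count': 2}
After line 2 (append 46 + 25 = 71): data = {'items': [46, 25, 71], 'count': 2}
After line 3 (count = len(items) = 3): data = {'items': [46, 25, 71], 'count': 3}

{'items': [46, 25, 71], 'count': 3}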